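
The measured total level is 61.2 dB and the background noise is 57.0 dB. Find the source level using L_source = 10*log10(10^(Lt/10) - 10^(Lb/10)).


10^(61.2/10) = 1.31826e+06
10^(57.0/10) = 501187
Difference = 1.31826e+06 - 501187 = 817073
L_source = 10*log10(817073) = 59.123 dB


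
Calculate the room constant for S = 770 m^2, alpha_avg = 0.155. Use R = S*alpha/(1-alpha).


R = 770 * 0.155 / (1 - 0.155) = 141.24 m^2


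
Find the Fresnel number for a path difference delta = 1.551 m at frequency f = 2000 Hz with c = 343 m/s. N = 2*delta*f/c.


N = 2*delta*f/c = 2*delta/lambda, where lambda = c/f
lambda = 343 / 2000 = 0.1715 m
N = 2 * 1.551 / 0.1715 = 18.087


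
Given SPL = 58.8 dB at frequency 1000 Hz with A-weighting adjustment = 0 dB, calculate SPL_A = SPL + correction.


A-weighting table: 1000 Hz -> 0 dB correction
SPL_A = SPL + correction = 58.8 + (0) = 58.8 dBA


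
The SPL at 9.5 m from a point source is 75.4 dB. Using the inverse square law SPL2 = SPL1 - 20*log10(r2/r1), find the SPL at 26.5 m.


r2/r1 = 26.5/9.5 = 2.78947
Correction = 20*log10(2.78947) = 8.91043 dB
SPL2 = 75.4 - 8.91043 = 66.49 dB


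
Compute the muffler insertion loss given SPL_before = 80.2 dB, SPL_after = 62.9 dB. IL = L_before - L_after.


Insertion loss = SPL without muffler - SPL with muffler
IL = 80.2 - 62.9 = 17.3 dB


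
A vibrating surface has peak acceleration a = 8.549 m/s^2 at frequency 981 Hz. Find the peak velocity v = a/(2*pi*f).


omega = 2*pi*f = 2*pi*981 = 6163.8 rad/s
v = a / omega = 8.549 / 6163.8 = 0.001387 m/s


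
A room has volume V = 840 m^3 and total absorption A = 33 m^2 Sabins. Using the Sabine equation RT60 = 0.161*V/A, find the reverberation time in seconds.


RT60 = 0.161 * 840 / 33 = 4.0982 s


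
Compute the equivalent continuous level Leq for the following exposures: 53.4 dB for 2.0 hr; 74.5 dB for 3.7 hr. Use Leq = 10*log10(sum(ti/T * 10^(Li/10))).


T_total = 2.0 + 3.7 = 5.7 hr
(2.0/5.7) * 10^(53.4/10) = 76763.6
(3.7/5.7) * 10^(74.5/10) = 1.82948e+07
Sum = 76763.6 + 1.82948e+07 = 1.83716e+07
Leq = 10*log10(1.83716e+07) = 72.641 dB


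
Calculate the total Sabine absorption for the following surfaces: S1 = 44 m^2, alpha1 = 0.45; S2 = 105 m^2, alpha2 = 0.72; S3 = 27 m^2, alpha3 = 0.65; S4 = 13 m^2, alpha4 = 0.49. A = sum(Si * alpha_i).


44 * 0.45 = 19.8
105 * 0.72 = 75.6
27 * 0.65 = 17.55
13 * 0.49 = 6.37
A_total = 19.8 + 75.6 + 17.55 + 6.37 = 119.32 m^2


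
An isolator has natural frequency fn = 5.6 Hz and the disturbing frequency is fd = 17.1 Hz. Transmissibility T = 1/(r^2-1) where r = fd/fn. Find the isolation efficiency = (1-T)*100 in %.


r = 17.1 / 5.6 = 3.05357
r^2 - 1 = 3.05357^2 - 1 = 8.32429
T = 1/8.32429 = 0.12013
Efficiency = (1 - 0.12013)*100 = 87.987 %


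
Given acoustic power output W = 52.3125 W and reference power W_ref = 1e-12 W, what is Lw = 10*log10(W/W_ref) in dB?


W / W_ref = 52.3125 / 1e-12 = 5.23125e+13
Lw = 10 * log10(5.23125e+13) = 137.19 dB


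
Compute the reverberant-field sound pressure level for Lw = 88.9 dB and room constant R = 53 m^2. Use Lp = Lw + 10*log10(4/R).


4/R = 4/53 = 0.0754717
Lp = 88.9 + 10*log10(0.0754717) = 77.678 dB


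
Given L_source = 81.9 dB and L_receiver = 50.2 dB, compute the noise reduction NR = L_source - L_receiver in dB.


NR = L_source - L_receiver (difference between source and receiving room levels)
NR = 81.9 - 50.2 = 31.7 dB


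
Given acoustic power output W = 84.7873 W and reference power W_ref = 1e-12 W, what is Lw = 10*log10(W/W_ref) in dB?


W / W_ref = 84.7873 / 1e-12 = 8.47873e+13
Lw = 10 * log10(8.47873e+13) = 139.28 dB


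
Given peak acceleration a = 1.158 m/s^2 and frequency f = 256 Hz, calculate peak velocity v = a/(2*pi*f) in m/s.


omega = 2*pi*f = 2*pi*256 = 1608.5 rad/s
v = a / omega = 1.158 / 1608.5 = 0.00071993 m/s


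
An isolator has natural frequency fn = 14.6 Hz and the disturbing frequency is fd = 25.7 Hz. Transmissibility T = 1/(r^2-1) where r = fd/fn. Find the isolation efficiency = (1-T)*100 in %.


r = 25.7 / 14.6 = 1.76027
r^2 - 1 = 1.76027^2 - 1 = 2.09855
T = 1/2.09855 = 0.47652
Efficiency = (1 - 0.47652)*100 = 52.348 %


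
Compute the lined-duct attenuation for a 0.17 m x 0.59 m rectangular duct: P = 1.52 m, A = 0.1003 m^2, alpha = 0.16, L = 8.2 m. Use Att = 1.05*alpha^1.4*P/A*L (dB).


alpha^1.4 = 0.16^1.4 = 0.076872
Attenuation rate = 1.05 * alpha^1.4 * P / A
= 1.05 * 0.076872 * 1.52 / 0.1003 = 1.22321 dB/m
Total Att = 1.22321 * 8.2 = 10.03 dB


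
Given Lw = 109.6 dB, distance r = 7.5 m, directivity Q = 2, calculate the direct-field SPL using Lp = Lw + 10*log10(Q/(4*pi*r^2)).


4*pi*r^2 = 4*pi*7.5^2 = 706.858 m^2
Q / (4*pi*r^2) = 2 / 706.858 = 0.00282942
Lp = 109.6 + 10*log10(0.00282942) = 84.117 dB


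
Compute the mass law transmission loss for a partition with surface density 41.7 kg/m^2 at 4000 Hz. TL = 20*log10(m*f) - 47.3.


m * f = 41.7 * 4000 = 166800
20*log10(166800) = 104.444 dB
TL = 104.444 - 47.3 = 57.144 dB


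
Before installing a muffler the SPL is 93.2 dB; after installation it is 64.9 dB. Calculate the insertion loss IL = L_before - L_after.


Insertion loss = SPL without muffler - SPL with muffler
IL = 93.2 - 64.9 = 28.3 dB


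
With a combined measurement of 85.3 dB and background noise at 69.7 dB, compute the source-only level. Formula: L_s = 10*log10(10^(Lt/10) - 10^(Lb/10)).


10^(85.3/10) = 3.38844e+08
10^(69.7/10) = 9.33254e+06
Difference = 3.38844e+08 - 9.33254e+06 = 3.29511e+08
L_source = 10*log10(3.29511e+08) = 85.179 dB


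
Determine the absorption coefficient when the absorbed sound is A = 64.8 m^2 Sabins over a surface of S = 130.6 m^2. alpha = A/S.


Absorption coefficient = absorbed power / incident power
alpha = A / S = 64.8 / 130.6 = 0.49617


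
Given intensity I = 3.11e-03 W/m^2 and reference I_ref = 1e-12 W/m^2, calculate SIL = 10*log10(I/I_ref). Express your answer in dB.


I / I_ref = 3.11e-03 / 1e-12 = 3.11e+09
SIL = 10 * log10(3.11e+09) = 94.928 dB


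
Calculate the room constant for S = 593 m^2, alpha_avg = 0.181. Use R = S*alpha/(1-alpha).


R = 593 * 0.181 / (1 - 0.181) = 131.05 m^2


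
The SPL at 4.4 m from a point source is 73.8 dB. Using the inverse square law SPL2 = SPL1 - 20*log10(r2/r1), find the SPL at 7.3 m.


r2/r1 = 7.3/4.4 = 1.65909
Correction = 20*log10(1.65909) = 4.3974 dB
SPL2 = 73.8 - 4.3974 = 69.403 dB


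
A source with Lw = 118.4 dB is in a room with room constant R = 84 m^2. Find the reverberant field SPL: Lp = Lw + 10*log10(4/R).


4/R = 4/84 = 0.047619
Lp = 118.4 + 10*log10(0.047619) = 105.18 dB


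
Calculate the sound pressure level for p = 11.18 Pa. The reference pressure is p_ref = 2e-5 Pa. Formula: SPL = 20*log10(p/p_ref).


p / p_ref = 11.18 / 2e-5 = 559000
SPL = 20 * log10(559000) = 114.95 dB


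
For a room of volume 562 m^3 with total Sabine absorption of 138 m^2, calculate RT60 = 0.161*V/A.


RT60 = 0.161 * 562 / 138 = 0.65567 s


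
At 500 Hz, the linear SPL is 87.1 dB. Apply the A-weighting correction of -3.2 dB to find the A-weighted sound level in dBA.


A-weighting table: 500 Hz -> -3.2 dB correction
SPL_A = SPL + correction = 87.1 + (-3.2) = 83.9 dBA


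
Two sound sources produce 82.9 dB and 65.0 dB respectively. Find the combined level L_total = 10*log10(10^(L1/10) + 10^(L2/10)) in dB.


10^(82.9/10) = 1.94984e+08
10^(65.0/10) = 3.16228e+06
Sum = 1.94984e+08 + 3.16228e+06 = 1.98146e+08
L_total = 10*log10(1.98146e+08) = 82.97 dB


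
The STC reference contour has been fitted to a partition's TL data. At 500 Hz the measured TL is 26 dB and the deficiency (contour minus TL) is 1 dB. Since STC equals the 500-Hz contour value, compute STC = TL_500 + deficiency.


By ASTM E413, STC = value of the fitted reference contour at 500 Hz.
Contour value at 500 Hz = TL_500 + deficiency = 26 + 1 = 27
STC = 27


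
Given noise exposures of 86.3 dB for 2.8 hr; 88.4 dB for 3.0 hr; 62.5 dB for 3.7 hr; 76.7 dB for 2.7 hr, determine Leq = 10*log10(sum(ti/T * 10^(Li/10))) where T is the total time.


T_total = 2.8 + 3.0 + 3.7 + 2.7 = 12.2 hr
(2.8/12.2) * 10^(86.3/10) = 9.79035e+07
(3.0/12.2) * 10^(88.4/10) = 1.70122e+08
(3.7/12.2) * 10^(62.5/10) = 539314
(2.7/12.2) * 10^(76.7/10) = 1.03515e+07
Sum = 9.79035e+07 + 1.70122e+08 + 539314 + 1.03515e+07 = 2.78916e+08
Leq = 10*log10(2.78916e+08) = 84.455 dB


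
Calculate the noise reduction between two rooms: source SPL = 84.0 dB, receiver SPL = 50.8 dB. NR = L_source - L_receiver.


NR = L_source - L_receiver (difference between source and receiving room levels)
NR = 84.0 - 50.8 = 33.2 dB


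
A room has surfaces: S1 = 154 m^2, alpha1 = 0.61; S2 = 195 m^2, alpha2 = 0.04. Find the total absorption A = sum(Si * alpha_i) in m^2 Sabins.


154 * 0.61 = 93.94
195 * 0.04 = 7.8
A_total = 93.94 + 7.8 = 101.74 m^2


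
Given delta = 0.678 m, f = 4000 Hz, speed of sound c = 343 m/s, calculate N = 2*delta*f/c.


N = 2*delta*f/c = 2*delta/lambda, where lambda = c/f
lambda = 343 / 4000 = 0.08575 m
N = 2 * 0.678 / 0.08575 = 15.813


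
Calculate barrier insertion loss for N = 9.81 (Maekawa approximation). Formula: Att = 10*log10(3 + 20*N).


3 + 20*N = 3 + 20*9.81 = 199.2
Att = 10*log10(199.2) = 22.993 dB


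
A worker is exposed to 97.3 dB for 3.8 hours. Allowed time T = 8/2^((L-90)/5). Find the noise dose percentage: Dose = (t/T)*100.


T_allowed = 8 / 2^((97.3 - 90)/5) = 2.90795 hr
Dose = 3.8 / 2.90795 * 100 = 130.68 %


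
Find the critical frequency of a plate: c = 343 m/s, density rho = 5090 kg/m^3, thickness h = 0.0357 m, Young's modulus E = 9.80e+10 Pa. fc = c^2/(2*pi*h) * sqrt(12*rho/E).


12*rho/E = 12*5090/9.80e+10 = 6.23265e-07
sqrt(12*rho/E) = sqrt(6.23265e-07) = 0.000789471
c^2/(2*pi*h) = 343^2/(2*pi*0.0357) = 524494
fc = 524494 * 0.000789471 = 414.07 Hz


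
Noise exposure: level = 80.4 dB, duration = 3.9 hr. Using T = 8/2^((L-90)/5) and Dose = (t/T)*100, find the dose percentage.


T_allowed = 8 / 2^((80.4 - 90)/5) = 30.2738 hr
Dose = 3.9 / 30.2738 * 100 = 12.882 %


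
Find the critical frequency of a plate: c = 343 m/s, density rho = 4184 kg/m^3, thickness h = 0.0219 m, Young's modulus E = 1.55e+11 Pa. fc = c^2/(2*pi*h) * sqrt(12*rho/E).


12*rho/E = 12*4184/1.55e+11 = 3.23923e-07
sqrt(12*rho/E) = sqrt(3.23923e-07) = 0.000569142
c^2/(2*pi*h) = 343^2/(2*pi*0.0219) = 854996
fc = 854996 * 0.000569142 = 486.61 Hz


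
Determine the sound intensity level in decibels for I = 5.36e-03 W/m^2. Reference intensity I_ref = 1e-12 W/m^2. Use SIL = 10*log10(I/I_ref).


I / I_ref = 5.36e-03 / 1e-12 = 5.36e+09
SIL = 10 * log10(5.36e+09) = 97.292 dB


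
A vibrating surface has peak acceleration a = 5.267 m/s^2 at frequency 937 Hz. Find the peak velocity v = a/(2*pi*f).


omega = 2*pi*f = 2*pi*937 = 5887.34 rad/s
v = a / omega = 5.267 / 5887.34 = 0.00089463 m/s


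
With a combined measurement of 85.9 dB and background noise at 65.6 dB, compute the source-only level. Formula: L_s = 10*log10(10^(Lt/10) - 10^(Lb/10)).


10^(85.9/10) = 3.89045e+08
10^(65.6/10) = 3.63078e+06
Difference = 3.89045e+08 - 3.63078e+06 = 3.85414e+08
L_source = 10*log10(3.85414e+08) = 85.859 dB


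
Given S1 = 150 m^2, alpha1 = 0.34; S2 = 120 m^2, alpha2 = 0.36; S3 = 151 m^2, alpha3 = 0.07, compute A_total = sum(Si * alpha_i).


150 * 0.34 = 51
120 * 0.36 = 43.2
151 * 0.07 = 10.57
A_total = 51 + 43.2 + 10.57 = 104.77 m^2


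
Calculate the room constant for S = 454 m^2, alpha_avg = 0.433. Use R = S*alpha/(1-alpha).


R = 454 * 0.433 / (1 - 0.433) = 346.71 m^2


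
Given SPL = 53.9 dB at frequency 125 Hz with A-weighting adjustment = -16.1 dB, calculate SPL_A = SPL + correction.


A-weighting table: 125 Hz -> -16.1 dB correction
SPL_A = SPL + correction = 53.9 + (-16.1) = 37.8 dBA


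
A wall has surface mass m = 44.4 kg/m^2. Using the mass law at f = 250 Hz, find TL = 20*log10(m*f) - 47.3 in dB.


m * f = 44.4 * 250 = 11100
20*log10(11100) = 80.9065 dB
TL = 80.9065 - 47.3 = 33.606 dB


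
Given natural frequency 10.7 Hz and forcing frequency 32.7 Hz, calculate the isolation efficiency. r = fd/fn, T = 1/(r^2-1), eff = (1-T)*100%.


r = 32.7 / 10.7 = 3.05607
r^2 - 1 = 3.05607^2 - 1 = 8.33956
T = 1/8.33956 = 0.11991
Efficiency = (1 - 0.11991)*100 = 88.009 %


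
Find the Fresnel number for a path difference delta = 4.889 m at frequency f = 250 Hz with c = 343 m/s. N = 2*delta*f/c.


N = 2*delta*f/c = 2*delta/lambda, where lambda = c/f
lambda = 343 / 250 = 1.372 m
N = 2 * 4.889 / 1.372 = 7.1268


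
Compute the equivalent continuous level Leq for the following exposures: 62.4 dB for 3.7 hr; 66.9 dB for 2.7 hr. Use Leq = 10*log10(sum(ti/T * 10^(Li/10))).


T_total = 3.7 + 2.7 = 6.4 hr
(3.7/6.4) * 10^(62.4/10) = 1.00467e+06
(2.7/6.4) * 10^(66.9/10) = 2.06625e+06
Sum = 1.00467e+06 + 2.06625e+06 = 3.07092e+06
Leq = 10*log10(3.07092e+06) = 64.873 dB


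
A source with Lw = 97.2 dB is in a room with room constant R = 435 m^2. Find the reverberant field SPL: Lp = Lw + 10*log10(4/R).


4/R = 4/435 = 0.0091954
Lp = 97.2 + 10*log10(0.0091954) = 76.836 dB


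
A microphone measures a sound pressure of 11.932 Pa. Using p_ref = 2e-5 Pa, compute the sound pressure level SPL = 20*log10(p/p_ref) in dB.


p / p_ref = 11.932 / 2e-5 = 596600
SPL = 20 * log10(596600) = 115.51 dB


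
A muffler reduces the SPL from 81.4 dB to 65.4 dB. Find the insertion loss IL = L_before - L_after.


Insertion loss = SPL without muffler - SPL with muffler
IL = 81.4 - 65.4 = 16 dB


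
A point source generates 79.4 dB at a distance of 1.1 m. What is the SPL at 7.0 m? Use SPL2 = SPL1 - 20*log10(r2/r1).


r2/r1 = 7.0/1.1 = 6.36364
Correction = 20*log10(6.36364) = 16.0741 dB
SPL2 = 79.4 - 16.0741 = 63.326 dB


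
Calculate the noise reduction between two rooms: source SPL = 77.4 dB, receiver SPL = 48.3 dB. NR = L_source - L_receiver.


NR = L_source - L_receiver (difference between source and receiving room levels)
NR = 77.4 - 48.3 = 29.1 dB


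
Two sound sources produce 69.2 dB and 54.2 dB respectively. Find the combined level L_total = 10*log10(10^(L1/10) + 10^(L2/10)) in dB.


10^(69.2/10) = 8.31764e+06
10^(54.2/10) = 263027
Sum = 8.31764e+06 + 263027 = 8.58067e+06
L_total = 10*log10(8.58067e+06) = 69.335 dB


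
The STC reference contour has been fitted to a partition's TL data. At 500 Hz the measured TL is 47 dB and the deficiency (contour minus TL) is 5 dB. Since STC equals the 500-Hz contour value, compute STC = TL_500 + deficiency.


By ASTM E413, STC = value of the fitted reference contour at 500 Hz.
Contour value at 500 Hz = TL_500 + deficiency = 47 + 5 = 52
STC = 52


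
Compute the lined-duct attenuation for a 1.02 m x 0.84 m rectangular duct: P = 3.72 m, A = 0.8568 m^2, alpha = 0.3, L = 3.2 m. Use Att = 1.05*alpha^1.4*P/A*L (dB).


alpha^1.4 = 0.3^1.4 = 0.18534
Attenuation rate = 1.05 * alpha^1.4 * P / A
= 1.05 * 0.18534 * 3.72 / 0.8568 = 0.844932 dB/m
Total Att = 0.844932 * 3.2 = 2.7038 dB


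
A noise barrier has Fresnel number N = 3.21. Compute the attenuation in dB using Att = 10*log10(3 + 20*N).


3 + 20*N = 3 + 20*3.21 = 67.2
Att = 10*log10(67.2) = 18.274 dB


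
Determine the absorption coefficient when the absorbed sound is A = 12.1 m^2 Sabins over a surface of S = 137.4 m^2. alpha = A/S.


Absorption coefficient = absorbed power / incident power
alpha = A / S = 12.1 / 137.4 = 0.088064


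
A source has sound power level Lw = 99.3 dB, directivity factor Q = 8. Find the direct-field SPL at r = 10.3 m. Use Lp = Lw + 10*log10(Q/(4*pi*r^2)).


4*pi*r^2 = 4*pi*10.3^2 = 1333.17 m^2
Q / (4*pi*r^2) = 8 / 1333.17 = 0.00600074
Lp = 99.3 + 10*log10(0.00600074) = 77.082 dB


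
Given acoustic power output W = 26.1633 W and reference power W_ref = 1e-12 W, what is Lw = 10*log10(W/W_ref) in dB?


W / W_ref = 26.1633 / 1e-12 = 2.61633e+13
Lw = 10 * log10(2.61633e+13) = 134.18 dB


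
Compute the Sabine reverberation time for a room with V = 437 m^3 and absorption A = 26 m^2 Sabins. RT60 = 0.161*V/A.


RT60 = 0.161 * 437 / 26 = 2.706 s


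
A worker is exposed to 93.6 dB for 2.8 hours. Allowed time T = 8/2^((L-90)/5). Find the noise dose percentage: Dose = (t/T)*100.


T_allowed = 8 / 2^((93.6 - 90)/5) = 4.85678 hr
Dose = 2.8 / 4.85678 * 100 = 57.651 %


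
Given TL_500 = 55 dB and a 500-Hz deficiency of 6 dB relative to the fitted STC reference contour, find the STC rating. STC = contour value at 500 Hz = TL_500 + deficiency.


By ASTM E413, STC = value of the fitted reference contour at 500 Hz.
Contour value at 500 Hz = TL_500 + deficiency = 55 + 6 = 61
STC = 61


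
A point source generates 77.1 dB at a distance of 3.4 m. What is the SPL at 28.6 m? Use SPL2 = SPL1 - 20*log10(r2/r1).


r2/r1 = 28.6/3.4 = 8.41176
Correction = 20*log10(8.41176) = 18.4977 dB
SPL2 = 77.1 - 18.4977 = 58.602 dB


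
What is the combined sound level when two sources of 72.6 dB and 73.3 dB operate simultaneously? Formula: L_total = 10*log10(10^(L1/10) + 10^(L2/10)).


10^(72.6/10) = 1.8197e+07
10^(73.3/10) = 2.13796e+07
Sum = 1.8197e+07 + 2.13796e+07 = 3.95766e+07
L_total = 10*log10(3.95766e+07) = 75.974 dB


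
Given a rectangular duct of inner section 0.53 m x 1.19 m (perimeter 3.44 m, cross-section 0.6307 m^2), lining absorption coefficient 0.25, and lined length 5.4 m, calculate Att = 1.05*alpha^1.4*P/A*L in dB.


alpha^1.4 = 0.25^1.4 = 0.143587
Attenuation rate = 1.05 * alpha^1.4 * P / A
= 1.05 * 0.143587 * 3.44 / 0.6307 = 0.822318 dB/m
Total Att = 0.822318 * 5.4 = 4.4405 dB


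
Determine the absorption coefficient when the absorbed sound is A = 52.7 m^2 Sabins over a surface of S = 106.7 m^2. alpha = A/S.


Absorption coefficient = absorbed power / incident power
alpha = A / S = 52.7 / 106.7 = 0.49391


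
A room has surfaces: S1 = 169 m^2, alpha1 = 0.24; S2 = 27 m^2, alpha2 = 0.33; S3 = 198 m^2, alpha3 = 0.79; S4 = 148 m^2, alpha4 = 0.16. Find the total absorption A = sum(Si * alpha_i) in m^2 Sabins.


169 * 0.24 = 40.56
27 * 0.33 = 8.91
198 * 0.79 = 156.42
148 * 0.16 = 23.68
A_total = 40.56 + 8.91 + 156.42 + 23.68 = 229.57 m^2


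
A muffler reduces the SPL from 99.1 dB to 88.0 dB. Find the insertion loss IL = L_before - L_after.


Insertion loss = SPL without muffler - SPL with muffler
IL = 99.1 - 88.0 = 11.1 dB


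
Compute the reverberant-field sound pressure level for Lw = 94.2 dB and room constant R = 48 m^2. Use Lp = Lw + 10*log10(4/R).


4/R = 4/48 = 0.0833333
Lp = 94.2 + 10*log10(0.0833333) = 83.408 dB


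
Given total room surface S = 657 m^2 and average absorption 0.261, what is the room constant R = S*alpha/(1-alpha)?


R = 657 * 0.261 / (1 - 0.261) = 232.04 m^2


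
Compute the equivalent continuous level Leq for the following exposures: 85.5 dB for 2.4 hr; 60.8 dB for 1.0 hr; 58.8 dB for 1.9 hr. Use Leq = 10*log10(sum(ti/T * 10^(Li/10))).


T_total = 2.4 + 1.0 + 1.9 = 5.3 hr
(2.4/5.3) * 10^(85.5/10) = 1.6067e+08
(1.0/5.3) * 10^(60.8/10) = 226842
(1.9/5.3) * 10^(58.8/10) = 271943
Sum = 1.6067e+08 + 226842 + 271943 = 1.61169e+08
Leq = 10*log10(1.61169e+08) = 82.073 dB


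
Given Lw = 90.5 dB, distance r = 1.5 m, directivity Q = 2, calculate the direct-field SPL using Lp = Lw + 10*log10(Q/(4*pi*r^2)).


4*pi*r^2 = 4*pi*1.5^2 = 28.2743 m^2
Q / (4*pi*r^2) = 2 / 28.2743 = 0.0707356
Lp = 90.5 + 10*log10(0.0707356) = 78.996 dB


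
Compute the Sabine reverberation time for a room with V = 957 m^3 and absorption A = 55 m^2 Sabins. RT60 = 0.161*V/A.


RT60 = 0.161 * 957 / 55 = 2.8014 s


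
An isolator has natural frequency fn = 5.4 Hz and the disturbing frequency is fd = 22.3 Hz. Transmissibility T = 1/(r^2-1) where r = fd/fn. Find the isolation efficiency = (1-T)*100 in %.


r = 22.3 / 5.4 = 4.12963
r^2 - 1 = 4.12963^2 - 1 = 16.0538
T = 1/16.0538 = 0.0622905
Efficiency = (1 - 0.0622905)*100 = 93.771 %


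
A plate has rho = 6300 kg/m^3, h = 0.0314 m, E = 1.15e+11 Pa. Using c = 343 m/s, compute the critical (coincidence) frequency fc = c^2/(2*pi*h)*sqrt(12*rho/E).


12*rho/E = 12*6300/1.15e+11 = 6.57391e-07
sqrt(12*rho/E) = sqrt(6.57391e-07) = 0.000810797
c^2/(2*pi*h) = 343^2/(2*pi*0.0314) = 596319
fc = 596319 * 0.000810797 = 483.49 Hz


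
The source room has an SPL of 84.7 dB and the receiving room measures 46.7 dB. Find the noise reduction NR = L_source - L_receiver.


NR = L_source - L_receiver (difference between source and receiving room levels)
NR = 84.7 - 46.7 = 38 dB


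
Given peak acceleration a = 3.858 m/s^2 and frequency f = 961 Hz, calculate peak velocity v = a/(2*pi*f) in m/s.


omega = 2*pi*f = 2*pi*961 = 6038.14 rad/s
v = a / omega = 3.858 / 6038.14 = 0.00063894 m/s


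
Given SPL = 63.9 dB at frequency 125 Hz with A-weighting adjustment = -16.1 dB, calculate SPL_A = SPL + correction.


A-weighting table: 125 Hz -> -16.1 dB correction
SPL_A = SPL + correction = 63.9 + (-16.1) = 47.8 dBA


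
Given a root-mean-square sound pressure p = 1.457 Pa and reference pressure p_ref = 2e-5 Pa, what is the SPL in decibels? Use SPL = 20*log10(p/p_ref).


p / p_ref = 1.457 / 2e-5 = 72850
SPL = 20 * log10(72850) = 97.249 dB


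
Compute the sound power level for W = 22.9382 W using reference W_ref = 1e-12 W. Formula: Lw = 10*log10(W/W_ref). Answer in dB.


W / W_ref = 22.9382 / 1e-12 = 2.29382e+13
Lw = 10 * log10(2.29382e+13) = 133.61 dB


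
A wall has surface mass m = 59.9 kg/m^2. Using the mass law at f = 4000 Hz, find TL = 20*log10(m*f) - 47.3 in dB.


m * f = 59.9 * 4000 = 239600
20*log10(239600) = 107.59 dB
TL = 107.59 - 47.3 = 60.29 dB


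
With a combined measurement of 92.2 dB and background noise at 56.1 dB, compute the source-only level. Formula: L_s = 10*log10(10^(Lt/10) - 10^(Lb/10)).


10^(92.2/10) = 1.65959e+09
10^(56.1/10) = 407380
Difference = 1.65959e+09 - 407380 = 1.65918e+09
L_source = 10*log10(1.65918e+09) = 92.199 dB


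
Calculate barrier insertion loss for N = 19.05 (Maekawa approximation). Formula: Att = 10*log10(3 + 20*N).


3 + 20*N = 3 + 20*19.05 = 384
Att = 10*log10(384) = 25.843 dB


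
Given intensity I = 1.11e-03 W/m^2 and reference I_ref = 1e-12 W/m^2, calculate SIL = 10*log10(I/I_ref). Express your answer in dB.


I / I_ref = 1.11e-03 / 1e-12 = 1.11e+09
SIL = 10 * log10(1.11e+09) = 90.453 dB


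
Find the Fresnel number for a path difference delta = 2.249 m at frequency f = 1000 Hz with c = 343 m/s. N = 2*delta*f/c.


N = 2*delta*f/c = 2*delta/lambda, where lambda = c/f
lambda = 343 / 1000 = 0.343 m
N = 2 * 2.249 / 0.343 = 13.114


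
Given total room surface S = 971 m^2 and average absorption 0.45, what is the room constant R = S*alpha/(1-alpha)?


R = 971 * 0.45 / (1 - 0.45) = 794.45 m^2


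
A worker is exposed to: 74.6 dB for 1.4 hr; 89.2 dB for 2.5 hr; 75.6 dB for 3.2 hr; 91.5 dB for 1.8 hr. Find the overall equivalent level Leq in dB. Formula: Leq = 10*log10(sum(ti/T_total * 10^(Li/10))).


T_total = 1.4 + 2.5 + 3.2 + 1.8 = 8.9 hr
(1.4/8.9) * 10^(74.6/10) = 4.53668e+06
(2.5/8.9) * 10^(89.2/10) = 2.33642e+08
(3.2/8.9) * 10^(75.6/10) = 1.30545e+07
(1.8/8.9) * 10^(91.5/10) = 2.85682e+08
Sum = 4.53668e+06 + 2.33642e+08 + 1.30545e+07 + 2.85682e+08 = 5.36915e+08
Leq = 10*log10(5.36915e+08) = 87.299 dB


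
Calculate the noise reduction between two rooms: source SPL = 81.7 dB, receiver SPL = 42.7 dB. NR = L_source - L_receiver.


NR = L_source - L_receiver (difference between source and receiving room levels)
NR = 81.7 - 42.7 = 39 dB


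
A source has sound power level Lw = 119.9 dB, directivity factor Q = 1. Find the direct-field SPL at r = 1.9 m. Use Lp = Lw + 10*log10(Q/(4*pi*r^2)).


4*pi*r^2 = 4*pi*1.9^2 = 45.3646 m^2
Q / (4*pi*r^2) = 1 / 45.3646 = 0.0220436
Lp = 119.9 + 10*log10(0.0220436) = 103.33 dB


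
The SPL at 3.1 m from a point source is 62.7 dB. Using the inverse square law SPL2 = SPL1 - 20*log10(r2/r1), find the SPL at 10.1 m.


r2/r1 = 10.1/3.1 = 3.25806
Correction = 20*log10(3.25806) = 10.2592 dB
SPL2 = 62.7 - 10.2592 = 52.441 dB


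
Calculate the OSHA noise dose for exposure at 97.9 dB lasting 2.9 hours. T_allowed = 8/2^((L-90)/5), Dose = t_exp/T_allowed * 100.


T_allowed = 8 / 2^((97.9 - 90)/5) = 2.67586 hr
Dose = 2.9 / 2.67586 * 100 = 108.38 %


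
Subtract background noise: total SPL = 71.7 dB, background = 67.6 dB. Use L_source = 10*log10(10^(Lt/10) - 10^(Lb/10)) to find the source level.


10^(71.7/10) = 1.47911e+07
10^(67.6/10) = 5.7544e+06
Difference = 1.47911e+07 - 5.7544e+06 = 9.0367e+06
L_source = 10*log10(9.0367e+06) = 69.56 dB


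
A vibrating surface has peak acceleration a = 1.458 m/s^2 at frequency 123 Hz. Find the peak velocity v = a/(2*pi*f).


omega = 2*pi*f = 2*pi*123 = 772.832 rad/s
v = a / omega = 1.458 / 772.832 = 0.0018866 m/s


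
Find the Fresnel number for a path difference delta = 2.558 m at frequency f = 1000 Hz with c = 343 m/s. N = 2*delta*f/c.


N = 2*delta*f/c = 2*delta/lambda, where lambda = c/f
lambda = 343 / 1000 = 0.343 m
N = 2 * 2.558 / 0.343 = 14.915


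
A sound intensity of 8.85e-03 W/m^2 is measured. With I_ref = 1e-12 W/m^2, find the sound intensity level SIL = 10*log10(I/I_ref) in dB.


I / I_ref = 8.85e-03 / 1e-12 = 8.85e+09
SIL = 10 * log10(8.85e+09) = 99.469 dB


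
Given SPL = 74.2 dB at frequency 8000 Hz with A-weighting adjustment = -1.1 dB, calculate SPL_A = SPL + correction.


A-weighting table: 8000 Hz -> -1.1 dB correction
SPL_A = SPL + correction = 74.2 + (-1.1) = 73.1 dBA


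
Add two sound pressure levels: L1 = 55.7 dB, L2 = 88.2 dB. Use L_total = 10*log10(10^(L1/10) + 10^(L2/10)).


10^(55.7/10) = 371535
10^(88.2/10) = 6.60693e+08
Sum = 371535 + 6.60693e+08 = 6.61065e+08
L_total = 10*log10(6.61065e+08) = 88.202 dB


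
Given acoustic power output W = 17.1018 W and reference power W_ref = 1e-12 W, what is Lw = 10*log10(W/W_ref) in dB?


W / W_ref = 17.1018 / 1e-12 = 1.71018e+13
Lw = 10 * log10(1.71018e+13) = 132.33 dB


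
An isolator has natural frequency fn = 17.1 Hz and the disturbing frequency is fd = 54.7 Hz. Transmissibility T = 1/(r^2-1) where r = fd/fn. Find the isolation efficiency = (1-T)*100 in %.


r = 54.7 / 17.1 = 3.19883
r^2 - 1 = 3.19883^2 - 1 = 9.23251
T = 1/9.23251 = 0.108313
Efficiency = (1 - 0.108313)*100 = 89.169 %


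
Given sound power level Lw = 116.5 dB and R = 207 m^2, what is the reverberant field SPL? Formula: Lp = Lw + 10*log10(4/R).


4/R = 4/207 = 0.0193237
Lp = 116.5 + 10*log10(0.0193237) = 99.361 dB


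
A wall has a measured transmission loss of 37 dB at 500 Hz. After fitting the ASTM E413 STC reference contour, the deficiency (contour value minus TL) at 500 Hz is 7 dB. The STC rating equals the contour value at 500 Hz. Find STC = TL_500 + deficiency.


By ASTM E413, STC = value of the fitted reference contour at 500 Hz.
Contour value at 500 Hz = TL_500 + deficiency = 37 + 7 = 44
STC = 44


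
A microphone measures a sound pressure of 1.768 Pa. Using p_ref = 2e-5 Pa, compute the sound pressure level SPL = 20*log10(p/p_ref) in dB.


p / p_ref = 1.768 / 2e-5 = 88400
SPL = 20 * log10(88400) = 98.929 dB


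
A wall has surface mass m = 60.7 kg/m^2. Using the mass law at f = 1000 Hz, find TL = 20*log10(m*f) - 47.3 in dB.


m * f = 60.7 * 1000 = 60700
20*log10(60700) = 95.6638 dB
TL = 95.6638 - 47.3 = 48.364 dB


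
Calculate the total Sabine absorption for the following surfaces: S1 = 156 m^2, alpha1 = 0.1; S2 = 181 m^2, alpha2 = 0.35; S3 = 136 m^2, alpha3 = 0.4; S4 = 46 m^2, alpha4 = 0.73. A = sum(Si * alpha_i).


156 * 0.1 = 15.6
181 * 0.35 = 63.35
136 * 0.4 = 54.4
46 * 0.73 = 33.58
A_total = 15.6 + 63.35 + 54.4 + 33.58 = 166.93 m^2


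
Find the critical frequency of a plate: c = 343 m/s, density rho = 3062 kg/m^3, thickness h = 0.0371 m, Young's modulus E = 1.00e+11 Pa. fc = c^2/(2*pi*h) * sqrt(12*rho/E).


12*rho/E = 12*3062/1.00e+11 = 3.6744e-07
sqrt(12*rho/E) = sqrt(3.6744e-07) = 0.000606168
c^2/(2*pi*h) = 343^2/(2*pi*0.0371) = 504701
fc = 504701 * 0.000606168 = 305.93 Hz


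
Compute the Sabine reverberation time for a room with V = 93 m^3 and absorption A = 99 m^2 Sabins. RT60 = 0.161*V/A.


RT60 = 0.161 * 93 / 99 = 0.15124 s


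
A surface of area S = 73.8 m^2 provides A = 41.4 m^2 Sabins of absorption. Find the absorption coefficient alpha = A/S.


Absorption coefficient = absorbed power / incident power
alpha = A / S = 41.4 / 73.8 = 0.56098


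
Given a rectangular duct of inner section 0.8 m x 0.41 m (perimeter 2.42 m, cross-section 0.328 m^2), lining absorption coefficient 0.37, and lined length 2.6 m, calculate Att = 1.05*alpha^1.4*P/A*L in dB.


alpha^1.4 = 0.37^1.4 = 0.248589
Attenuation rate = 1.05 * alpha^1.4 * P / A
= 1.05 * 0.248589 * 2.42 / 0.328 = 1.92581 dB/m
Total Att = 1.92581 * 2.6 = 5.0071 dB


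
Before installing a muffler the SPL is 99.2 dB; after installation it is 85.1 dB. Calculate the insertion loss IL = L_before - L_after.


Insertion loss = SPL without muffler - SPL with muffler
IL = 99.2 - 85.1 = 14.1 dB


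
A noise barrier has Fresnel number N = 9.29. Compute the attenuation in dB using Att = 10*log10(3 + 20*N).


3 + 20*N = 3 + 20*9.29 = 188.8
Att = 10*log10(188.8) = 22.76 dB


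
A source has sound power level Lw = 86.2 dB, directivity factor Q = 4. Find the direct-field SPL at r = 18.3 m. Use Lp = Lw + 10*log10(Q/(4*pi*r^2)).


4*pi*r^2 = 4*pi*18.3^2 = 4208.35 m^2
Q / (4*pi*r^2) = 4 / 4208.35 = 0.000950491
Lp = 86.2 + 10*log10(0.000950491) = 55.979 dB


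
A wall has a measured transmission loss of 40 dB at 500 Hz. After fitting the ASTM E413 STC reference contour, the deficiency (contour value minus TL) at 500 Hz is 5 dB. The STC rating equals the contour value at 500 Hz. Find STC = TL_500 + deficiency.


By ASTM E413, STC = value of the fitted reference contour at 500 Hz.
Contour value at 500 Hz = TL_500 + deficiency = 40 + 5 = 45
STC = 45


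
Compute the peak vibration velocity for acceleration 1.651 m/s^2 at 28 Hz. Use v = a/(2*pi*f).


omega = 2*pi*f = 2*pi*28 = 175.929 rad/s
v = a / omega = 1.651 / 175.929 = 0.0093845 m/s


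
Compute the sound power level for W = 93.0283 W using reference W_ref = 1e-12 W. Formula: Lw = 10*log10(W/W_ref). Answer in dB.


W / W_ref = 93.0283 / 1e-12 = 9.30283e+13
Lw = 10 * log10(9.30283e+13) = 139.69 dB


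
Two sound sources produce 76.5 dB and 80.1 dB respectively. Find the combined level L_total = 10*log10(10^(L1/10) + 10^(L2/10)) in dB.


10^(76.5/10) = 4.46684e+07
10^(80.1/10) = 1.02329e+08
Sum = 4.46684e+07 + 1.02329e+08 = 1.46997e+08
L_total = 10*log10(1.46997e+08) = 81.673 dB


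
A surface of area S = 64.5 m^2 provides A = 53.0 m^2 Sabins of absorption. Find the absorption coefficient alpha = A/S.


Absorption coefficient = absorbed power / incident power
alpha = A / S = 53.0 / 64.5 = 0.82171


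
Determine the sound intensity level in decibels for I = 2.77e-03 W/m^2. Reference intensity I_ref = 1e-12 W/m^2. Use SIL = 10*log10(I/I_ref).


I / I_ref = 2.77e-03 / 1e-12 = 2.77e+09
SIL = 10 * log10(2.77e+09) = 94.425 dB


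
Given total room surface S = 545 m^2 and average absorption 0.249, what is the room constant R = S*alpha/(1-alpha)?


R = 545 * 0.249 / (1 - 0.249) = 180.7 m^2


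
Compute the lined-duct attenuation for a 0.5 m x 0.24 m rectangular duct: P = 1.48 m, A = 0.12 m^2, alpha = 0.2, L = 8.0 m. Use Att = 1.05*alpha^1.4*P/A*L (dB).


alpha^1.4 = 0.2^1.4 = 0.105061
Attenuation rate = 1.05 * alpha^1.4 * P / A
= 1.05 * 0.105061 * 1.48 / 0.12 = 1.36054 dB/m
Total Att = 1.36054 * 8.0 = 10.884 dB


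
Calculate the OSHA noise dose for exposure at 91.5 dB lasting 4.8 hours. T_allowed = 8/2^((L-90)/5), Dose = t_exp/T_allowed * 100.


T_allowed = 8 / 2^((91.5 - 90)/5) = 6.49802 hr
Dose = 4.8 / 6.49802 * 100 = 73.869 %


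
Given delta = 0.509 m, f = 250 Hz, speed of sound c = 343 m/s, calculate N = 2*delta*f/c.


N = 2*delta*f/c = 2*delta/lambda, where lambda = c/f
lambda = 343 / 250 = 1.372 m
N = 2 * 0.509 / 1.372 = 0.74198


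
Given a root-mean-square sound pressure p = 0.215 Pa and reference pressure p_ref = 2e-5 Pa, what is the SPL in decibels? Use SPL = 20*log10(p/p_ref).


p / p_ref = 0.215 / 2e-5 = 10750
SPL = 20 * log10(10750) = 80.628 dB


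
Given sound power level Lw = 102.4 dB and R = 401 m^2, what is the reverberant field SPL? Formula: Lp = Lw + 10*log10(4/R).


4/R = 4/401 = 0.00997506
Lp = 102.4 + 10*log10(0.00997506) = 82.389 dB


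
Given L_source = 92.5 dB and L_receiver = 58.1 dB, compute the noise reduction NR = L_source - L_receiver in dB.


NR = L_source - L_receiver (difference between source and receiving room levels)
NR = 92.5 - 58.1 = 34.4 dB


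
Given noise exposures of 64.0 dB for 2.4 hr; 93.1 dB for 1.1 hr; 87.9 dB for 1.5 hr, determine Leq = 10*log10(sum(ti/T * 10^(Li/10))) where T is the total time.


T_total = 2.4 + 1.1 + 1.5 = 5.0 hr
(2.4/5.0) * 10^(64.0/10) = 1.20571e+06
(1.1/5.0) * 10^(93.1/10) = 4.49182e+08
(1.5/5.0) * 10^(87.9/10) = 1.84979e+08
Sum = 1.20571e+06 + 4.49182e+08 + 1.84979e+08 = 6.35367e+08
Leq = 10*log10(6.35367e+08) = 88.03 dB


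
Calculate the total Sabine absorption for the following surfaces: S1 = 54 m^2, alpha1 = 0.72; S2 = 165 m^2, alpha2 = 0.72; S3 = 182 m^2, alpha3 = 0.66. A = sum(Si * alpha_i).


54 * 0.72 = 38.88
165 * 0.72 = 118.8
182 * 0.66 = 120.12
A_total = 38.88 + 118.8 + 120.12 = 277.8 m^2


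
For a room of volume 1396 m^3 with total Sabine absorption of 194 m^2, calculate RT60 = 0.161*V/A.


RT60 = 0.161 * 1396 / 194 = 1.1585 s


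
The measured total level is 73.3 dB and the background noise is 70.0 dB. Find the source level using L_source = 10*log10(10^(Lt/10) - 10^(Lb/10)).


10^(73.3/10) = 2.13796e+07
10^(70.0/10) = 1e+07
Difference = 2.13796e+07 - 1e+07 = 1.13796e+07
L_source = 10*log10(1.13796e+07) = 70.561 dB


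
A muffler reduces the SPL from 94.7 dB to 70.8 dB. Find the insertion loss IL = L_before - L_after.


Insertion loss = SPL without muffler - SPL with muffler
IL = 94.7 - 70.8 = 23.9 dB


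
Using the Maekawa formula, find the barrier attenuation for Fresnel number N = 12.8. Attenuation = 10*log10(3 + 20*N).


3 + 20*N = 3 + 20*12.8 = 259
Att = 10*log10(259) = 24.133 dB


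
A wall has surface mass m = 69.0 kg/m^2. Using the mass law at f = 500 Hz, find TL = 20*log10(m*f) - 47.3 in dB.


m * f = 69.0 * 500 = 34500
20*log10(34500) = 90.7564 dB
TL = 90.7564 - 47.3 = 43.456 dB


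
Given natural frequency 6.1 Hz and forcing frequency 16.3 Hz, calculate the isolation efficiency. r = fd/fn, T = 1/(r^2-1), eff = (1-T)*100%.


r = 16.3 / 6.1 = 2.67213
r^2 - 1 = 2.67213^2 - 1 = 6.14028
T = 1/6.14028 = 0.162859
Efficiency = (1 - 0.162859)*100 = 83.714 %


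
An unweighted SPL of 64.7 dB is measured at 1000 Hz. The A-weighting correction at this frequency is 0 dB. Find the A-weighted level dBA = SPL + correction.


A-weighting table: 1000 Hz -> 0 dB correction
SPL_A = SPL + correction = 64.7 + (0) = 64.7 dBA


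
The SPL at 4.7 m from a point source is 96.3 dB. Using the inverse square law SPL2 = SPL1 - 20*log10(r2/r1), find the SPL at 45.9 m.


r2/r1 = 45.9/4.7 = 9.76596
Correction = 20*log10(9.76596) = 19.7943 dB
SPL2 = 96.3 - 19.7943 = 76.506 dB


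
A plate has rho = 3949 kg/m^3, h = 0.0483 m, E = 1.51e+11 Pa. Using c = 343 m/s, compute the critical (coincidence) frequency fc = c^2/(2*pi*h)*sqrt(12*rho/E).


12*rho/E = 12*3949/1.51e+11 = 3.13828e-07
sqrt(12*rho/E) = sqrt(3.13828e-07) = 0.000560204
c^2/(2*pi*h) = 343^2/(2*pi*0.0483) = 387669
fc = 387669 * 0.000560204 = 217.17 Hz


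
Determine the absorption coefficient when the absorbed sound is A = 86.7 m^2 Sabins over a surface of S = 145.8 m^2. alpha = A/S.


Absorption coefficient = absorbed power / incident power
alpha = A / S = 86.7 / 145.8 = 0.59465


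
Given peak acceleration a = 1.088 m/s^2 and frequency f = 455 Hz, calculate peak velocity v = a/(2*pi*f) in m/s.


omega = 2*pi*f = 2*pi*455 = 2858.85 rad/s
v = a / omega = 1.088 / 2858.85 = 0.00038057 m/s


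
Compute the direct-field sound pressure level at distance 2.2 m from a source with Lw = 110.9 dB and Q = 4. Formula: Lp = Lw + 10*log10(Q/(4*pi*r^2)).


4*pi*r^2 = 4*pi*2.2^2 = 60.8212 m^2
Q / (4*pi*r^2) = 4 / 60.8212 = 0.0657665
Lp = 110.9 + 10*log10(0.0657665) = 99.08 dB


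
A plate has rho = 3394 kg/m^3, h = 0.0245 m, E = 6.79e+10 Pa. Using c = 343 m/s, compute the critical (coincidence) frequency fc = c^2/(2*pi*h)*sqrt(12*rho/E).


12*rho/E = 12*3394/6.79e+10 = 5.99823e-07
sqrt(12*rho/E) = sqrt(5.99823e-07) = 0.000774482
c^2/(2*pi*h) = 343^2/(2*pi*0.0245) = 764262
fc = 764262 * 0.000774482 = 591.91 Hz


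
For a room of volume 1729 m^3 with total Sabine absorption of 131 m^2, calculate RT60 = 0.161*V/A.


RT60 = 0.161 * 1729 / 131 = 2.125 s


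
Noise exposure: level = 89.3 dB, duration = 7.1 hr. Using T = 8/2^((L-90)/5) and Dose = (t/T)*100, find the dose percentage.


T_allowed = 8 / 2^((89.3 - 90)/5) = 8.81524 hr
Dose = 7.1 / 8.81524 * 100 = 80.542 %


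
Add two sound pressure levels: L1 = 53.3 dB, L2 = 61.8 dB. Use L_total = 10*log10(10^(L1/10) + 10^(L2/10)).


10^(53.3/10) = 213796
10^(61.8/10) = 1.51356e+06
Sum = 213796 + 1.51356e+06 = 1.72736e+06
L_total = 10*log10(1.72736e+06) = 62.374 dB


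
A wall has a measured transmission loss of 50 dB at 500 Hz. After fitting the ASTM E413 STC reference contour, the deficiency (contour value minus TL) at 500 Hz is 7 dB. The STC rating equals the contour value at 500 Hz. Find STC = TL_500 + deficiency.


By ASTM E413, STC = value of the fitted reference contour at 500 Hz.
Contour value at 500 Hz = TL_500 + deficiency = 50 + 7 = 57
STC = 57


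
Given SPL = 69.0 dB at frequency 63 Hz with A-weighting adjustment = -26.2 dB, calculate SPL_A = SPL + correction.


A-weighting table: 63 Hz -> -26.2 dB correction
SPL_A = SPL + correction = 69.0 + (-26.2) = 42.8 dBA


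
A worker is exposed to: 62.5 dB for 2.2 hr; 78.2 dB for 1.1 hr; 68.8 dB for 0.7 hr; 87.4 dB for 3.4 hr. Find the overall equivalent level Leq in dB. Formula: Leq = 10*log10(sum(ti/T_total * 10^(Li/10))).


T_total = 2.2 + 1.1 + 0.7 + 3.4 = 7.4 hr
(2.2/7.4) * 10^(62.5/10) = 528678
(1.1/7.4) * 10^(78.2/10) = 9.82112e+06
(0.7/7.4) * 10^(68.8/10) = 717573
(3.4/7.4) * 10^(87.4/10) = 2.52492e+08
Sum = 528678 + 9.82112e+06 + 717573 + 2.52492e+08 = 2.63559e+08
Leq = 10*log10(2.63559e+08) = 84.209 dB


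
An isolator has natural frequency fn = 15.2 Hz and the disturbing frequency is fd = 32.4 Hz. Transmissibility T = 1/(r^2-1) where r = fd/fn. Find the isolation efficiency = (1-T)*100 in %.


r = 32.4 / 15.2 = 2.13158
r^2 - 1 = 2.13158^2 - 1 = 3.54363
T = 1/3.54363 = 0.282197
Efficiency = (1 - 0.282197)*100 = 71.78 %


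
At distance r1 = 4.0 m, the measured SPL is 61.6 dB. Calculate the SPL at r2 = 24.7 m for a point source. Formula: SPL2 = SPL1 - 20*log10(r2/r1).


r2/r1 = 24.7/4.0 = 6.175
Correction = 20*log10(6.175) = 15.8127 dB
SPL2 = 61.6 - 15.8127 = 45.787 dB


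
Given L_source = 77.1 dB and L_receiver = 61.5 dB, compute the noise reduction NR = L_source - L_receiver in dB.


NR = L_source - L_receiver (difference between source and receiving room levels)
NR = 77.1 - 61.5 = 15.6 dB


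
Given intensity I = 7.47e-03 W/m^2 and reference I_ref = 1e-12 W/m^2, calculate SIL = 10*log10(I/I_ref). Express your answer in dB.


I / I_ref = 7.47e-03 / 1e-12 = 7.47e+09
SIL = 10 * log10(7.47e+09) = 98.733 dB


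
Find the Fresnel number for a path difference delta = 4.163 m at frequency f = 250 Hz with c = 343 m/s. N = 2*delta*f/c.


N = 2*delta*f/c = 2*delta/lambda, where lambda = c/f
lambda = 343 / 250 = 1.372 m
N = 2 * 4.163 / 1.372 = 6.0685
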